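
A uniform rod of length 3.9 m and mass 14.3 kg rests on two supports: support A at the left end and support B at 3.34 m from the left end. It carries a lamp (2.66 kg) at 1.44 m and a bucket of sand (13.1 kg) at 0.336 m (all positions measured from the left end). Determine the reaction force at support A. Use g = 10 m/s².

Taking torques about support B:
Beam weight: 14.3 × 10 = 143 N down at 1.95 m → arm 1.39 m, τ = 143 × 1.39 = 198.8 N·m counterclockwise.
Lamp: 2.66 × 10 = 26.6 N down at 1.44 m → arm 1.9 m, τ = 26.6 × 1.9 = 50.54 N·m counterclockwise.
Bucket of sand: 13.1 × 10 = 131 N down at 0.336 m → arm 3.004 m, τ = 131 × 3.004 = 393.5 N·m counterclockwise.
Net load moment about support B = 642.8 N·m counterclockwise.
Reaction R at support A is upward at 0 m, arm 3.34 m → moment R × 3.34 clockwise.
Στ = 0 ⇒ R × 3.34 = 642.8 ⇒ R = 192 N.

R_A ≈ 192 N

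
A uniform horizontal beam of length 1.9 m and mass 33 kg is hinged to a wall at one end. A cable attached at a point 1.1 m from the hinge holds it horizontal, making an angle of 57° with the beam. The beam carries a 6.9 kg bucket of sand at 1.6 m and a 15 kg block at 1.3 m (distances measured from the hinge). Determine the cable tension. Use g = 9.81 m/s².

Choose the hinge as the axis so the unknown hinge reaction has zero arm there.
Beam weight: 33 × 9.81 = 323.7 N down at 0.95 m → arm 0.95 m, τ = 323.7 × 0.95 = 307.5 N·m clockwise.
Bucket of sand: 6.9 × 9.81 = 67.69 N down at 1.6 m → arm 1.6 m, τ = 67.69 × 1.6 = 108.3 N·m clockwise.
Block: 15 × 9.81 = 147.2 N down at 1.3 m → arm 1.3 m, τ = 147.2 × 1.3 = 191.4 N·m clockwise.
Total clockwise load moment = 607.2 N·m.
The cable tension T acts at 1.1 m; only its component perpendicular to the beam, T sinθ, produces torque. sin 57° = 0.8387.
For rotational equilibrium, T × 1.1 × 0.8387 = 607.2, so T = 607.2 / 0.9226 = 658 N.

T ≈ 658 N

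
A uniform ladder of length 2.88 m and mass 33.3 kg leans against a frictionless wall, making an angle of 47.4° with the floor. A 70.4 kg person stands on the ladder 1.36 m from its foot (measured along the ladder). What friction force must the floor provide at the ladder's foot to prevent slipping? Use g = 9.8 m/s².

Choose the foot of the ladder as the axis so the floor normal and friction both act there and drop out.
Ladder weight 33.3×9.8 = 326.3 N acts at 1.44 m along the ladder; its horizontal arm is 1.44·cos47.4° = 0.9747 m → τ = 318 N·m clockwise.
Person: 70.4×9.8 = 689.9 N at 1.36 m → arm 0.9206 m → τ = 635.1 N·m clockwise.
Wall normal N acts horizontally at the top; its moment arm is the height L sinθ = 2.88·sin47.4° = 2.12 m, counterclockwise.
Setting net torque to zero: N × 2.12 = 953.1 → N = 450 N.
ΣFx = 0: friction at the foot balances the wall's push, so f = N_wall = 450 N.

f ≈ 450 N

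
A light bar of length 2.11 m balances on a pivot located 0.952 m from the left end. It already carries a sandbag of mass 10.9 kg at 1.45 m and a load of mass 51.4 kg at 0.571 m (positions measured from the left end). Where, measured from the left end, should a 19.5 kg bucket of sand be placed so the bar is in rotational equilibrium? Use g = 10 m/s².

Taking torques about the pivot (at 0.952 m from the left end):
Sandbag: 10.9 × 10 = 109 N down at 1.45 m → arm 0.498 m, τ = 109 × 0.498 = 54.28 N·m clockwise.
Load: 51.4 × 10 = 514 N down at 0.571 m → arm 0.381 m, τ = 514 × 0.381 = 195.8 N·m counterclockwise.
Net moment of existing loads = 141.5 N·m counterclockwise.
The bucket of sand weighs 19.5 × 10 = 195 N and must supply an equal clockwise moment, so its lever arm about the pivot is 141.5 / 195 = 0.726 m.
That puts it at 0.952 + 0.726 = 1.68 m from the left end.

x ≈ 1.68 m from the left end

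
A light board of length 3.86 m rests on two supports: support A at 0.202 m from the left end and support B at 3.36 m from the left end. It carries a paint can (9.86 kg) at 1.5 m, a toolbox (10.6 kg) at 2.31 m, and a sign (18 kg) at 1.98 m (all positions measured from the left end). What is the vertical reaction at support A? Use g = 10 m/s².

Choose support B as the axis so its reaction then has zero moment arm.
Paint can: 9.86 × 10 = 98.6 N down at 1.5 m → arm 1.86 m, τ = 98.6 × 1.86 = 183.4 N·m counterclockwise.
Toolbox: 10.6 × 10 = 106 N down at 2.31 m → arm 1.05 m, τ = 106 × 1.05 = 111.3 N·m counterclockwise.
Sign: 18 × 10 = 180 N down at 1.98 m → arm 1.38 m, τ = 180 × 1.38 = 248.4 N·m counterclockwise.
Net load moment about support B = 543.1 N·m counterclockwise.
Reaction R at support A is upward at 0.202 m, arm 3.158 m → moment R × 3.158 clockwise.
For rotational equilibrium, R × 3.158 = 543.1, so R = 172 N.

R_A ≈ 172 N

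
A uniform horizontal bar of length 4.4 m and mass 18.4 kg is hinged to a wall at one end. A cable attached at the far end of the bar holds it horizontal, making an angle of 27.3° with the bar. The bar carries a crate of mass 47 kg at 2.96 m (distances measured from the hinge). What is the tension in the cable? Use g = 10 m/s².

About the hinge:
Beam weight: 18.4 × 10 = 184 N down at 2.2 m → arm 2.2 m, τ = 184 × 2.2 = 404.8 N·m clockwise.
Crate: 47 × 10 = 470 N down at 2.96 m → arm 2.96 m, τ = 470 × 2.96 = 1391 N·m clockwise.
Total clockwise load moment = 1796 N·m.
The cable tension T acts at 4.4 m; only its component perpendicular to the bar, T sinθ, produces torque. sin 27.3° = 0.4586.
Στ = 0 ⇒ T × 4.4 × 0.4586 = 1796 ⇒ T = 1796 / 2.018 = 890 N.

T ≈ 890 N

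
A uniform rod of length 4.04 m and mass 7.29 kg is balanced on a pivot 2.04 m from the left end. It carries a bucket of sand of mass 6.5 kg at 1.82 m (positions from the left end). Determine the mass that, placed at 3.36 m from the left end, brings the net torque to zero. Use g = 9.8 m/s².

m ≈ 1.19 kg

Choose the pivot (at 2.04 m from the left end) as the axis so the support reaction has zero arm there.
Beam weight: 7.29 × 9.8 = 71.44 N down at 2.02 m → arm 0.02 m, τ = 71.44 × 0.02 = 1.429 N·m counterclockwise.
Bucket of sand: 6.5 × 9.8 = 63.7 N down at 1.82 m → arm 0.22 m, τ = 63.7 × 0.22 = 14.01 N·m counterclockwise.
Net moment of known loads = 15.44 N·m counterclockwise.
An unknown mass m at 3.36 m has arm 1.32 m; its moment is m·g·1.32 clockwise.
Στ = 0 ⇒ m × 9.8 × 1.32 = 15.44 ⇒ m = 15.44 / (9.8 × 1.32) = 1.19 kg.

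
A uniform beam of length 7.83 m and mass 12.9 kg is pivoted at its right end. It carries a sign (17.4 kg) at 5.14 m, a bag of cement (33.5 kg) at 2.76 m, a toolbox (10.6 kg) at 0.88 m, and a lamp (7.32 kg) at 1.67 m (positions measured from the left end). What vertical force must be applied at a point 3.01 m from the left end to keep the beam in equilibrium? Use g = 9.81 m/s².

F ≈ 785 N

Take moments about the right end.
Beam weight: 12.9 × 9.81 = 126.5 N down at 3.915 m → arm 3.915 m, τ = 126.5 × 3.915 = 495.2 N·m counterclockwise.
Sign: 17.4 × 9.81 = 170.7 N down at 5.14 m → arm 2.69 m, τ = 170.7 × 2.69 = 459.2 N·m counterclockwise.
Bag of cement: 33.5 × 9.81 = 328.6 N down at 2.76 m → arm 5.07 m, τ = 328.6 × 5.07 = 1666 N·m counterclockwise.
Toolbox: 10.6 × 9.81 = 104 N down at 0.88 m → arm 6.95 m, τ = 104 × 6.95 = 722.8 N·m counterclockwise.
Lamp: 7.32 × 9.81 = 71.81 N down at 1.67 m → arm 6.16 m, τ = 71.81 × 6.16 = 442.3 N·m counterclockwise.
Net moment of the loads = 3786 N·m counterclockwise.
The upward force F acts at a point 3.01 m from the left end, arm 4.82 m, giving F × 4.82 clockwise.
For rotational equilibrium, F × 4.82 = 3786, so F = 3786 / 4.82 = 785 N.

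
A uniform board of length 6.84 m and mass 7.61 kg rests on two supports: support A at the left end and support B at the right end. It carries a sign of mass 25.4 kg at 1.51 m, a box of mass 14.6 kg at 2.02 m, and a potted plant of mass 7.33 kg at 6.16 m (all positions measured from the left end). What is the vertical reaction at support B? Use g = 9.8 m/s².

R_B ≈ 199 N

About support A:
Beam weight: 7.61 × 9.8 = 74.58 N down at 3.42 m → arm 3.42 m, τ = 74.58 × 3.42 = 255.1 N·m clockwise.
Sign: 25.4 × 9.8 = 248.9 N down at 1.51 m → arm 1.51 m, τ = 248.9 × 1.51 = 375.8 N·m clockwise.
Box: 14.6 × 9.8 = 143.1 N down at 2.02 m → arm 2.02 m, τ = 143.1 × 2.02 = 289.1 N·m clockwise.
Potted plant: 7.33 × 9.8 = 71.83 N down at 6.16 m → arm 6.16 m, τ = 71.83 × 6.16 = 442.5 N·m clockwise.
Net load moment about support A = 1362 N·m clockwise.
Reaction R at support B is upward at 6.84 m, arm 6.84 m → moment R × 6.84 counterclockwise.
Balancing moments: R × 6.84 = 1362, giving R = 199 N.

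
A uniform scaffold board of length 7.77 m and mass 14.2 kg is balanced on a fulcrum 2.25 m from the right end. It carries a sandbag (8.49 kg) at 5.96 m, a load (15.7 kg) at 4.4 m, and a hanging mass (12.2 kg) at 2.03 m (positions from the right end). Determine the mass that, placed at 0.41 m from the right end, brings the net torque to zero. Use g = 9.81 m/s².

m ≈ 46.6 kg

Choose the fulcrum (at 2.25 m from the right end) as the axis so the support reaction has zero arm there.
Beam weight: 14.2 × 9.81 = 139.3 N down at 3.885 m → arm 1.635 m, τ = 139.3 × 1.635 = 227.8 N·m counterclockwise.
Sandbag: 8.49 × 9.81 = 83.29 N down at 5.96 m → arm 3.71 m, τ = 83.29 × 3.71 = 309 N·m counterclockwise.
Load: 15.7 × 9.81 = 154 N down at 4.4 m → arm 2.15 m, τ = 154 × 2.15 = 331.1 N·m counterclockwise.
Hanging mass: 12.2 × 9.81 = 119.7 N down at 2.03 m → arm 0.22 m, τ = 119.7 × 0.22 = 26.33 N·m clockwise.
Net moment of known loads = 841.6 N·m counterclockwise.
An unknown mass m at 0.41 m has arm 1.84 m; its moment is m·g·1.84 clockwise.
Setting net torque to zero: m × 9.81 × 1.84 = 841.6 → m = 841.6 / (9.81 × 1.84) = 46.6 kg.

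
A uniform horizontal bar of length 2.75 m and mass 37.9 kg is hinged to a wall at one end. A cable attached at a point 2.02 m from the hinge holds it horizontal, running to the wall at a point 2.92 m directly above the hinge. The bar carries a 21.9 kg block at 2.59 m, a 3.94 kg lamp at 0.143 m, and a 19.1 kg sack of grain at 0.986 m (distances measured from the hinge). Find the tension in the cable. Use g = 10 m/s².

Taking torques about the hinge:
Beam weight: 37.9 × 10 = 379 N down at 1.375 m → arm 1.375 m, τ = 379 × 1.375 = 521.1 N·m clockwise.
Block: 21.9 × 10 = 219 N down at 2.59 m → arm 2.59 m, τ = 219 × 2.59 = 567.2 N·m clockwise.
Lamp: 3.94 × 10 = 39.4 N down at 0.143 m → arm 0.143 m, τ = 39.4 × 0.143 = 5.634 N·m clockwise.
Sack of grain: 19.1 × 10 = 191 N down at 0.986 m → arm 0.986 m, τ = 191 × 0.986 = 188.3 N·m clockwise.
Total clockwise load moment = 1282 N·m.
The cable tension T acts at 2.02 m; only its component perpendicular to the bar, T sinθ, produces torque. sinθ = h/√(h²+d²) = 2.92/√(2.92²+2.02²) = 0.8224.
Balancing moments: T × 2.02 × 0.8224 = 1282, giving T = 1282 / 1.661 = 772 N.

T ≈ 772 N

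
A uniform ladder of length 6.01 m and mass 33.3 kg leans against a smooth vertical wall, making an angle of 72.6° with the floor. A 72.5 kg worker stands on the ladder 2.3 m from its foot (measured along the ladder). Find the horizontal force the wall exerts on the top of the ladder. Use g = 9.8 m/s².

N_wall ≈ 136 N

Sum moments about the foot of the ladder (the floor normal and friction both act there and drop out).
Ladder weight 33.3×9.8 = 326.3 N acts at 3.005 m along the ladder; its horizontal arm is 3.005·cos72.6° = 0.8986 m → τ = 293.2 N·m clockwise.
Worker: 72.5×9.8 = 710.5 N at 2.3 m → arm 0.6878 m → τ = 488.7 N·m clockwise.
Wall normal N acts horizontally at the top; its moment arm is the height L sinθ = 6.01·sin72.6° = 5.735 m, counterclockwise.
Balancing moments: N × 5.735 = 781.9, giving N = 136 N.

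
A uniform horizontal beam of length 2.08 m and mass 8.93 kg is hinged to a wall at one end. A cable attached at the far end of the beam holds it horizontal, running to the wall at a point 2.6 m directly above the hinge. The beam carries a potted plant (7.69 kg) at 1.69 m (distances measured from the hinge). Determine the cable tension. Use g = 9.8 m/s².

Sum moments about the hinge (the unknown hinge reaction has zero arm there).
Beam weight: 8.93 × 9.8 = 87.51 N down at 1.04 m → arm 1.04 m, τ = 87.51 × 1.04 = 91.01 N·m clockwise.
Potted plant: 7.69 × 9.8 = 75.36 N down at 1.69 m → arm 1.69 m, τ = 75.36 × 1.69 = 127.4 N·m clockwise.
Total clockwise load moment = 218.4 N·m.
The cable tension T acts at 2.08 m; only its component perpendicular to the beam, T sinθ, produces torque. sinθ = h/√(h²+d²) = 2.6/√(2.6²+2.08²) = 0.7809.
Balancing moments: T × 2.08 × 0.7809 = 218.4, giving T = 218.4 / 1.624 = 134 N.

T ≈ 134 N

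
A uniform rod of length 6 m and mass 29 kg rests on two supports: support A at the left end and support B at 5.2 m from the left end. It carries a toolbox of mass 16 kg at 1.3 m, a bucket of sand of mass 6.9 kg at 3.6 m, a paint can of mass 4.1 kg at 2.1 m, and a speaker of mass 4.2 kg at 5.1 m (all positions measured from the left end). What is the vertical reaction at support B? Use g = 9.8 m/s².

R_B ≈ 307 N

Take moments about support A.
Beam weight: 29 × 9.8 = 284.2 N down at 3 m → arm 3 m, τ = 284.2 × 3 = 852.6 N·m clockwise.
Toolbox: 16 × 9.8 = 156.8 N down at 1.3 m → arm 1.3 m, τ = 156.8 × 1.3 = 203.8 N·m clockwise.
Bucket of sand: 6.9 × 9.8 = 67.62 N down at 3.6 m → arm 3.6 m, τ = 67.62 × 3.6 = 243.4 N·m clockwise.
Paint can: 4.1 × 9.8 = 40.18 N down at 2.1 m → arm 2.1 m, τ = 40.18 × 2.1 = 84.38 N·m clockwise.
Speaker: 4.2 × 9.8 = 41.16 N down at 5.1 m → arm 5.1 m, τ = 41.16 × 5.1 = 209.9 N·m clockwise.
Net load moment about support A = 1594 N·m clockwise.
Reaction R at support B is upward at 5.2 m, arm 5.2 m → moment R × 5.2 counterclockwise.
Setting net torque to zero: R × 5.2 = 1594 → R = 307 N.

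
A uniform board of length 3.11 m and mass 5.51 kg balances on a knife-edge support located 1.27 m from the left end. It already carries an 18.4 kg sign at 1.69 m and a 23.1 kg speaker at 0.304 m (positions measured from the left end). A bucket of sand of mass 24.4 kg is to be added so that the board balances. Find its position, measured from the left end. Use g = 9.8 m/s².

Choose the knife-edge support (at 1.27 m from the left end) as the axis so the support reaction has zero arm there.
Beam weight: 5.51 × 9.8 = 54 N down at 1.555 m → arm 0.285 m, τ = 54 × 0.285 = 15.39 N·m clockwise.
Sign: 18.4 × 9.8 = 180.3 N down at 1.69 m → arm 0.42 m, τ = 180.3 × 0.42 = 75.73 N·m clockwise.
Speaker: 23.1 × 9.8 = 226.4 N down at 0.304 m → arm 0.966 m, τ = 226.4 × 0.966 = 218.7 N·m counterclockwise.
Net moment of existing loads = 127.6 N·m counterclockwise.
The bucket of sand weighs 24.4 × 9.8 = 239.1 N and must supply an equal clockwise moment, so its lever arm about the knife-edge support is 127.6 / 239.1 = 0.534 m.
That puts it at 1.27 + 0.534 = 1.8 m from the left end.

x ≈ 1.8 m from the left end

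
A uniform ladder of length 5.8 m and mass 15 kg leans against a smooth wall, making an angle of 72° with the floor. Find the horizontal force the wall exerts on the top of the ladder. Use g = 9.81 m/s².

Taking torques about the foot of the ladder:
Ladder weight 15×9.81 = 147.2 N acts at 2.9 m along the ladder; its horizontal arm is 2.9·cos72° = 0.8961 m → τ = 131.9 N·m clockwise.
Wall normal N acts horizontally at the top; its moment arm is the height L sinθ = 5.8·sin72° = 5.516 m, counterclockwise.
Στ = 0 ⇒ N × 5.516 = 131.9 ⇒ N = 23.9 N.

N_wall ≈ 23.9 N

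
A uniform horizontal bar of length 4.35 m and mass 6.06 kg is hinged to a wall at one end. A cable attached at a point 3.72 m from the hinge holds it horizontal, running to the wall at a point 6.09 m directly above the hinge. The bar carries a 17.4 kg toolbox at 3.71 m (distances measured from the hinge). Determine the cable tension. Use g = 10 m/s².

T ≈ 245 N

Take moments about the hinge.
Beam weight: 6.06 × 10 = 60.6 N down at 2.175 m → arm 2.175 m, τ = 60.6 × 2.175 = 131.8 N·m clockwise.
Toolbox: 17.4 × 10 = 174 N down at 3.71 m → arm 3.71 m, τ = 174 × 3.71 = 645.5 N·m clockwise.
Total clockwise load moment = 777.3 N·m.
The cable tension T acts at 3.72 m; only its component perpendicular to the bar, T sinθ, produces torque. sinθ = h/√(h²+d²) = 6.09/√(6.09²+3.72²) = 0.8534.
Setting net torque to zero: T × 3.72 × 0.8534 = 777.3 → T = 777.3 / 3.175 = 245 N.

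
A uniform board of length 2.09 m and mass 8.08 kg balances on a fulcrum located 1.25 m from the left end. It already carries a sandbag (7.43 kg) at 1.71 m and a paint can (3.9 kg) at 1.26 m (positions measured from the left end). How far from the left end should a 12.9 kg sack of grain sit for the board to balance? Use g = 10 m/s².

Sum moments about the fulcrum (at 1.25 m from the left end) (the support reaction has zero arm there).
Beam weight: 8.08 × 10 = 80.8 N down at 1.045 m → arm 0.205 m, τ = 80.8 × 0.205 = 16.56 N·m counterclockwise.
Sandbag: 7.43 × 10 = 74.3 N down at 1.71 m → arm 0.46 m, τ = 74.3 × 0.46 = 34.18 N·m clockwise.
Paint can: 3.9 × 10 = 39 N down at 1.26 m → arm 0.01 m, τ = 39 × 0.01 = 0.39 N·m clockwise.
Net moment of existing loads = 18.01 N·m clockwise.
The sack of grain weighs 12.9 × 10 = 129 N and must supply an equal counterclockwise moment, so its lever arm about the fulcrum is 18.01 / 129 = 0.14 m.
That puts it at 1.25 − 0.14 = 1.11 m from the left end.

x ≈ 1.11 m from the left end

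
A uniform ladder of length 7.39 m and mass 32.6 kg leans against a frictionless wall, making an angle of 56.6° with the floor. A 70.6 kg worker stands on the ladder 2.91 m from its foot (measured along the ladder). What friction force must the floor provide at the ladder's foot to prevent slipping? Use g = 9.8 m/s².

f ≈ 285 N

Take moments about the foot of the ladder.
Ladder weight 32.6×9.8 = 319.5 N acts at 3.695 m along the ladder; its horizontal arm is 3.695·cos56.6° = 2.034 m → τ = 649.9 N·m clockwise.
Worker: 70.6×9.8 = 691.9 N at 2.91 m → arm 1.602 m → τ = 1108 N·m clockwise.
Wall normal N acts horizontally at the top; its moment arm is the height L sinθ = 7.39·sin56.6° = 6.17 m, counterclockwise.
Στ = 0 ⇒ N × 6.17 = 1758 ⇒ N = 285 N.
ΣFx = 0: friction at the foot balances the wall's push, so f = N_wall = 285 N.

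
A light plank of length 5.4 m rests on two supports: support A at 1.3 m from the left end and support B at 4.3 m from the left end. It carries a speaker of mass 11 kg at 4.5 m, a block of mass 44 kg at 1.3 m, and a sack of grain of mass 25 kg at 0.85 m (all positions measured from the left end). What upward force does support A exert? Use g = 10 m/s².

R_A ≈ 720 N

Taking torques about support B:
Speaker: 11 × 10 = 110 N down at 4.5 m → arm 0.2 m, τ = 110 × 0.2 = 22 N·m clockwise.
Block: 44 × 10 = 440 N down at 1.3 m → arm 3 m, τ = 440 × 3 = 1320 N·m counterclockwise.
Sack of grain: 25 × 10 = 250 N down at 0.85 m → arm 3.45 m, τ = 250 × 3.45 = 862.5 N·m counterclockwise.
Net load moment about support B = 2160 N·m counterclockwise.
Reaction R at support A is upward at 1.3 m, arm 3 m → moment R × 3 clockwise.
For rotational equilibrium, R × 3 = 2160, so R = 720 N.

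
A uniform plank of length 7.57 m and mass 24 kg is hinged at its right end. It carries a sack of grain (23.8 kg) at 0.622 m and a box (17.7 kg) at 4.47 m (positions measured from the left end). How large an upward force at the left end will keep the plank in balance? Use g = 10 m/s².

F ≈ 411 N

Take moments about the right end.
Beam weight: 24 × 10 = 240 N down at 3.785 m → arm 3.785 m, τ = 240 × 3.785 = 908.4 N·m counterclockwise.
Sack of grain: 23.8 × 10 = 238 N down at 0.622 m → arm 6.948 m, τ = 238 × 6.948 = 1654 N·m counterclockwise.
Box: 17.7 × 10 = 177 N down at 4.47 m → arm 3.1 m, τ = 177 × 3.1 = 548.7 N·m counterclockwise.
Net moment of the loads = 3111 N·m counterclockwise.
The upward force F acts at the left end, arm 7.57 m, giving F × 7.57 clockwise.
Balancing moments: F × 7.57 = 3111, giving F = 3111 / 7.57 = 411 N.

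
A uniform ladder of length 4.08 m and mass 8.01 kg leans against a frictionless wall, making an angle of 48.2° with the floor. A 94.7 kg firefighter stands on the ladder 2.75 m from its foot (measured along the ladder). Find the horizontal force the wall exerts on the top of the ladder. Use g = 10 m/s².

Taking torques about the foot of the ladder:
Ladder weight 8.01×10 = 80.1 N acts at 2.04 m along the ladder; its horizontal arm is 2.04·cos48.2° = 1.36 m → τ = 108.9 N·m clockwise.
Firefighter: 94.7×10 = 947 N at 2.75 m → arm 1.833 m → τ = 1736 N·m clockwise.
Wall normal N acts horizontally at the top; its moment arm is the height L sinθ = 4.08·sin48.2° = 3.042 m, counterclockwise.
Balancing moments: N × 3.042 = 1845, giving N = 607 N.

N_wall ≈ 607 N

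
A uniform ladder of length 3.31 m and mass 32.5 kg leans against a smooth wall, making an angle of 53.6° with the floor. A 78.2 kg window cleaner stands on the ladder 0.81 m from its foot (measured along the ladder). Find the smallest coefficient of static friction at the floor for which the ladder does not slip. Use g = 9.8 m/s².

μ_min ≈ 0.236

Taking torques about the foot of the ladder:
Ladder weight 32.5×9.8 = 318.5 N acts at 1.655 m along the ladder; its horizontal arm is 1.655·cos53.6° = 0.9821 m → τ = 312.8 N·m clockwise.
Window cleaner: 78.2×9.8 = 766.4 N at 0.81 m → arm 0.4807 m → τ = 368.4 N·m clockwise.
Wall normal N acts horizontally at the top; its moment arm is the height L sinθ = 3.31·sin53.6° = 2.664 m, counterclockwise.
For rotational equilibrium, N × 2.664 = 681.2, so N = 255.7 N.
ΣFx = 0 ⇒ f = N_wall = 255.7 N. ΣFy = 0 ⇒ N_floor = 1085 N.
μ_min = f / N_floor = 255.7 / 1085 = 0.236.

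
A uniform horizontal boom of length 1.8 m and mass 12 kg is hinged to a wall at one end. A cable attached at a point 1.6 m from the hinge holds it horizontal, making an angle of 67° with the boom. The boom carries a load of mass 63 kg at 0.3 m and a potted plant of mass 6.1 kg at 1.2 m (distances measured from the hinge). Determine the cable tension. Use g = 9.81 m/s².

Choose the hinge as the axis so the unknown hinge reaction has zero arm there.
Beam weight: 12 × 9.81 = 117.7 N down at 0.9 m → arm 0.9 m, τ = 117.7 × 0.9 = 105.9 N·m clockwise.
Load: 63 × 9.81 = 618 N down at 0.3 m → arm 0.3 m, τ = 618 × 0.3 = 185.4 N·m clockwise.
Potted plant: 6.1 × 9.81 = 59.84 N down at 1.2 m → arm 1.2 m, τ = 59.84 × 1.2 = 71.81 N·m clockwise.
Total clockwise load moment = 363.1 N·m.
The cable tension T acts at 1.6 m; only its component perpendicular to the boom, T sinθ, produces torque. sin 67° = 0.9205.
Balancing moments: T × 1.6 × 0.9205 = 363.1, giving T = 363.1 / 1.473 = 247 N.

T ≈ 247 N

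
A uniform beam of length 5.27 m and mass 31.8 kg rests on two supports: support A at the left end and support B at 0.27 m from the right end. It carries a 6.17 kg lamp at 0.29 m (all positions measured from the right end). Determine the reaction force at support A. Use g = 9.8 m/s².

R_A ≈ 148 N

Taking torques about support B:
Beam weight: 31.8 × 9.8 = 311.6 N down at 2.635 m → arm 2.365 m, τ = 311.6 × 2.365 = 736.9 N·m counterclockwise.
Lamp: 6.17 × 9.8 = 60.47 N down at 0.29 m → arm 0.02 m, τ = 60.47 × 0.02 = 1.209 N·m counterclockwise.
Net load moment about support B = 738.1 N·m counterclockwise.
Reaction R at support A is upward at 5.27 m, arm 5 m → moment R × 5 clockwise.
Στ = 0 ⇒ R × 5 = 738.1 ⇒ R = 148 N.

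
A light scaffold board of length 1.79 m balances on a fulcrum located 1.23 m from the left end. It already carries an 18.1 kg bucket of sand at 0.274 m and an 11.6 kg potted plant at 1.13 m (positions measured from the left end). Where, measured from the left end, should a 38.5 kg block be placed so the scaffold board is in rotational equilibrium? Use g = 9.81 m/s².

Sum moments about the fulcrum (at 1.23 m from the left end) (the support reaction has zero arm there).
Bucket of sand: 18.1 × 9.81 = 177.6 N down at 0.274 m → arm 0.956 m, τ = 177.6 × 0.956 = 169.8 N·m counterclockwise.
Potted plant: 11.6 × 9.81 = 113.8 N down at 1.13 m → arm 0.1 m, τ = 113.8 × 0.1 = 11.38 N·m counterclockwise.
Net moment of existing loads = 181.2 N·m counterclockwise.
The block weighs 38.5 × 9.81 = 377.7 N and must supply an equal clockwise moment, so its lever arm about the fulcrum is 181.2 / 377.7 = 0.48 m.
That puts it at 1.23 + 0.48 = 1.71 m from the left end.

x ≈ 1.71 m from the left end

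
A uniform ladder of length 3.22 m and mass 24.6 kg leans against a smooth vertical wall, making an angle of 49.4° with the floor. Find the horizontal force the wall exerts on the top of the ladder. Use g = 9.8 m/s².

N_wall ≈ 103 N

Sum moments about the foot of the ladder (the floor normal and friction both act there and drop out).
Ladder weight 24.6×9.8 = 241.1 N acts at 1.61 m along the ladder; its horizontal arm is 1.61·cos49.4° = 1.048 m → τ = 252.7 N·m clockwise.
Wall normal N acts horizontally at the top; its moment arm is the height L sinθ = 3.22·sin49.4° = 2.445 m, counterclockwise.
Setting net torque to zero: N × 2.445 = 252.7 → N = 103 N.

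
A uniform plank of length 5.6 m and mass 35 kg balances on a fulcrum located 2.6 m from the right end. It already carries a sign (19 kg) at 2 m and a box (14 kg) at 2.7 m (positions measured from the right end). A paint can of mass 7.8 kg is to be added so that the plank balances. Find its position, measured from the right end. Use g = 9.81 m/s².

x ≈ 2.98 m from the right end

Choose the fulcrum (at 2.6 m from the right end) as the axis so the support reaction has zero arm there.
Beam weight: 35 × 9.81 = 343.4 N down at 2.8 m → arm 0.2 m, τ = 343.4 × 0.2 = 68.68 N·m counterclockwise.
Sign: 19 × 9.81 = 186.4 N down at 2 m → arm 0.6 m, τ = 186.4 × 0.6 = 111.8 N·m clockwise.
Box: 14 × 9.81 = 137.3 N down at 2.7 m → arm 0.1 m, τ = 137.3 × 0.1 = 13.73 N·m counterclockwise.
Net moment of existing loads = 29.39 N·m clockwise.
The paint can weighs 7.8 × 9.81 = 76.52 N and must supply an equal counterclockwise moment, so its lever arm about the fulcrum is 29.39 / 76.52 = 0.384 m.
That puts it at 2.6 + 0.384 = 2.98 m from the right end.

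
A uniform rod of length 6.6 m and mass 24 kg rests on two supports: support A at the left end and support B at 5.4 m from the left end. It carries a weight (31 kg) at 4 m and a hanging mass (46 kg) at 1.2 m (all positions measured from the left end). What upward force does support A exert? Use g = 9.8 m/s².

Take moments about support B.
Beam weight: 24 × 9.8 = 235.2 N down at 3.3 m → arm 2.1 m, τ = 235.2 × 2.1 = 493.9 N·m counterclockwise.
Weight: 31 × 9.8 = 303.8 N down at 4 m → arm 1.4 m, τ = 303.8 × 1.4 = 425.3 N·m counterclockwise.
Hanging mass: 46 × 9.8 = 450.8 N down at 1.2 m → arm 4.2 m, τ = 450.8 × 4.2 = 1893 N·m counterclockwise.
Net load moment about support B = 2812 N·m counterclockwise.
Reaction R at support A is upward at 0 m, arm 5.4 m → moment R × 5.4 clockwise.
Setting net torque to zero: R × 5.4 = 2812 → R = 521 N.

R_A ≈ 521 N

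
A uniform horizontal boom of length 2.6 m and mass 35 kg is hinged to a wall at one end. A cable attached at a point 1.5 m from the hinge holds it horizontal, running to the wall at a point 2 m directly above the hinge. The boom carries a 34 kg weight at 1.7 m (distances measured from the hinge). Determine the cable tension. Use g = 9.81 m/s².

T ≈ 844 N

Choose the hinge as the axis so the unknown hinge reaction has zero arm there.
Beam weight: 35 × 9.81 = 343.4 N down at 1.3 m → arm 1.3 m, τ = 343.4 × 1.3 = 446.4 N·m clockwise.
Weight: 34 × 9.81 = 333.5 N down at 1.7 m → arm 1.7 m, τ = 333.5 × 1.7 = 566.9 N·m clockwise.
Total clockwise load moment = 1013 N·m.
The cable tension T acts at 1.5 m; only its component perpendicular to the boom, T sinθ, produces torque. sinθ = h/√(h²+d²) = 2/√(2²+1.5²) = 0.8.
Setting net torque to zero: T × 1.5 × 0.8 = 1013 → T = 1013 / 1.2 = 844 N.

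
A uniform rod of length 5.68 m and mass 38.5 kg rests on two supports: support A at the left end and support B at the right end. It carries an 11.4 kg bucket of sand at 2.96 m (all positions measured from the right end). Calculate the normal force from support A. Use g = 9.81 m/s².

R_A ≈ 247 N

About support B:
Beam weight: 38.5 × 9.81 = 377.7 N down at 2.84 m → arm 2.84 m, τ = 377.7 × 2.84 = 1073 N·m counterclockwise.
Bucket of sand: 11.4 × 9.81 = 111.8 N down at 2.96 m → arm 2.96 m, τ = 111.8 × 2.96 = 330.9 N·m counterclockwise.
Net load moment about support B = 1404 N·m counterclockwise.
Reaction R at support A is upward at 5.68 m, arm 5.68 m → moment R × 5.68 clockwise.
Στ = 0 ⇒ R × 5.68 = 1404 ⇒ R = 247 N.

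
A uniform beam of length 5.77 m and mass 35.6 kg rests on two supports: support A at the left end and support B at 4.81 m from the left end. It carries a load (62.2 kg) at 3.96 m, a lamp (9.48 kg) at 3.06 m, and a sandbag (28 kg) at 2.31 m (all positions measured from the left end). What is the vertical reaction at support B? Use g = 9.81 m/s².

R_B ≈ 903 N

Taking torques about support A:
Beam weight: 35.6 × 9.81 = 349.2 N down at 2.885 m → arm 2.885 m, τ = 349.2 × 2.885 = 1007 N·m clockwise.
Load: 62.2 × 9.81 = 610.2 N down at 3.96 m → arm 3.96 m, τ = 610.2 × 3.96 = 2416 N·m clockwise.
Lamp: 9.48 × 9.81 = 93 N down at 3.06 m → arm 3.06 m, τ = 93 × 3.06 = 284.6 N·m clockwise.
Sandbag: 28 × 9.81 = 274.7 N down at 2.31 m → arm 2.31 m, τ = 274.7 × 2.31 = 634.6 N·m clockwise.
Net load moment about support A = 4342 N·m clockwise.
Reaction R at support B is upward at 4.81 m, arm 4.81 m → moment R × 4.81 counterclockwise.
Setting net torque to zero: R × 4.81 = 4342 → R = 903 N.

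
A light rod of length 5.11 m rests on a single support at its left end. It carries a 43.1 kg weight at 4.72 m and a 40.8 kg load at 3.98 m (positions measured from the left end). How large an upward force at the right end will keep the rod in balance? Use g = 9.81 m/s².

F ≈ 702 N

Choose the left end as the axis so the unknown pivot reaction has zero arm there.
Weight: 43.1 × 9.81 = 422.8 N down at 4.72 m → arm 4.72 m, τ = 422.8 × 4.72 = 1996 N·m clockwise.
Load: 40.8 × 9.81 = 400.2 N down at 3.98 m → arm 3.98 m, τ = 400.2 × 3.98 = 1593 N·m clockwise.
Net moment of the loads = 3589 N·m clockwise.
The upward force F acts at the right end, arm 5.11 m, giving F × 5.11 counterclockwise.
Setting net torque to zero: F × 5.11 = 3589 → F = 3589 / 5.11 = 702 N.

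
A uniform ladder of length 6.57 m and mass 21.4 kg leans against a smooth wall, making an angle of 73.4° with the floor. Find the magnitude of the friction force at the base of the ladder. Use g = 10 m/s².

About the foot of the ladder:
Ladder weight 21.4×10 = 214 N acts at 3.285 m along the ladder; its horizontal arm is 3.285·cos73.4° = 0.9385 m → τ = 200.8 N·m clockwise.
Wall normal N acts horizontally at the top; its moment arm is the height L sinθ = 6.57·sin73.4° = 6.296 m, counterclockwise.
Setting net torque to zero: N × 6.296 = 200.8 → N = 31.9 N.
ΣFx = 0: friction at the foot balances the wall's push, so f = N_wall = 31.9 N.

f ≈ 31.9 N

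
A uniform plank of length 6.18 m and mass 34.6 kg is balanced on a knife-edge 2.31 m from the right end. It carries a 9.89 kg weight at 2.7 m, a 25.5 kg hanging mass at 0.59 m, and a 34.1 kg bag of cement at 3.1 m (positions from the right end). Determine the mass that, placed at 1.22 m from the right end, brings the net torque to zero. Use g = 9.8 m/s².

Choose the knife-edge (at 2.31 m from the right end) as the axis so the support reaction has zero arm there.
Beam weight: 34.6 × 9.8 = 339.1 N down at 3.09 m → arm 0.78 m, τ = 339.1 × 0.78 = 264.5 N·m counterclockwise.
Weight: 9.89 × 9.8 = 96.92 N down at 2.7 m → arm 0.39 m, τ = 96.92 × 0.39 = 37.8 N·m counterclockwise.
Hanging mass: 25.5 × 9.8 = 249.9 N down at 0.59 m → arm 1.72 m, τ = 249.9 × 1.72 = 429.8 N·m clockwise.
Bag of cement: 34.1 × 9.8 = 334.2 N down at 3.1 m → arm 0.79 m, τ = 334.2 × 0.79 = 264 N·m counterclockwise.
Net moment of known loads = 136.5 N·m counterclockwise.
An unknown mass m at 1.22 m has arm 1.09 m; its moment is m·g·1.09 clockwise.
Setting net torque to zero: m × 9.8 × 1.09 = 136.5 → m = 136.5 / (9.8 × 1.09) = 12.8 kg.

m ≈ 12.8 kg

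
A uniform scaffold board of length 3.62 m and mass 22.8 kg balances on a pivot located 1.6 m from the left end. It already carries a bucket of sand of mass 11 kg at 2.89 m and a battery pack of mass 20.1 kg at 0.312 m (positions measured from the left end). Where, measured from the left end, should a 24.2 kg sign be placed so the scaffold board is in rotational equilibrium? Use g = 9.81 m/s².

About the pivot (at 1.6 m from the left end):
Beam weight: 22.8 × 9.81 = 223.7 N down at 1.81 m → arm 0.21 m, τ = 223.7 × 0.21 = 46.98 N·m clockwise.
Bucket of sand: 11 × 9.81 = 107.9 N down at 2.89 m → arm 1.29 m, τ = 107.9 × 1.29 = 139.2 N·m clockwise.
Battery pack: 20.1 × 9.81 = 197.2 N down at 0.312 m → arm 1.288 m, τ = 197.2 × 1.288 = 254 N·m counterclockwise.
Net moment of existing loads = 67.82 N·m counterclockwise.
The sign weighs 24.2 × 9.81 = 237.4 N and must supply an equal clockwise moment, so its lever arm about the pivot is 67.82 / 237.4 = 0.286 m.
That puts it at 1.6 + 0.286 = 1.89 m from the left end.

x ≈ 1.89 m from the left end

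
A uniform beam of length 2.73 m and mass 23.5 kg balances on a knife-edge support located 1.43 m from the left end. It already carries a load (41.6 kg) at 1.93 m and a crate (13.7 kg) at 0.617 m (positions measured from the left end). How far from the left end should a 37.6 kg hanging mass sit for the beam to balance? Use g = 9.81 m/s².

Taking torques about the knife-edge support (at 1.43 m from the left end):
Beam weight: 23.5 × 9.81 = 230.5 N down at 1.365 m → arm 0.065 m, τ = 230.5 × 0.065 = 14.98 N·m counterclockwise.
Load: 41.6 × 9.81 = 408.1 N down at 1.93 m → arm 0.5 m, τ = 408.1 × 0.5 = 204.1 N·m clockwise.
Crate: 13.7 × 9.81 = 134.4 N down at 0.617 m → arm 0.813 m, τ = 134.4 × 0.813 = 109.3 N·m counterclockwise.
Net moment of existing loads = 79.82 N·m clockwise.
The hanging mass weighs 37.6 × 9.81 = 368.9 N and must supply an equal counterclockwise moment, so its lever arm about the knife-edge support is 79.82 / 368.9 = 0.216 m.
That puts it at 1.43 − 0.216 = 1.21 m from the left end.

x ≈ 1.21 m from the left end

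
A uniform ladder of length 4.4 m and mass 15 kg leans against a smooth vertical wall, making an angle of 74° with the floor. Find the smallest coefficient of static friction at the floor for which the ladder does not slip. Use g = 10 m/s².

μ_min ≈ 0.143

Taking torques about the foot of the ladder:
Ladder weight 15×10 = 150 N acts at 2.2 m along the ladder; its horizontal arm is 2.2·cos74° = 0.6064 m → τ = 90.96 N·m clockwise.
Wall normal N acts horizontally at the top; its moment arm is the height L sinθ = 4.4·sin74° = 4.23 m, counterclockwise.
Balancing moments: N × 4.23 = 90.96, giving N = 21.5 N.
ΣFx = 0 ⇒ f = N_wall = 21.5 N. ΣFy = 0 ⇒ N_floor = 150 N.
μ_min = f / N_floor = 21.5 / 150 = 0.143.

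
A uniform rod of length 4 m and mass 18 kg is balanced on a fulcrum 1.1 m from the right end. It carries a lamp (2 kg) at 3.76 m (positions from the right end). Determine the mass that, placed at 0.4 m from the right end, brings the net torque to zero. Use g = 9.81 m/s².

m ≈ 30.7 kg

Sum moments about the fulcrum (at 1.1 m from the right end) (the support reaction has zero arm there).
Beam weight: 18 × 9.81 = 176.6 N down at 2 m → arm 0.9 m, τ = 176.6 × 0.9 = 158.9 N·m counterclockwise.
Lamp: 2 × 9.81 = 19.62 N down at 3.76 m → arm 2.66 m, τ = 19.62 × 2.66 = 52.19 N·m counterclockwise.
Net moment of known loads = 211.1 N·m counterclockwise.
An unknown mass m at 0.4 m has arm 0.7 m; its moment is m·g·0.7 clockwise.
For rotational equilibrium, m × 9.81 × 0.7 = 211.1, so m = 211.1 / (9.81 × 0.7) = 30.7 kg.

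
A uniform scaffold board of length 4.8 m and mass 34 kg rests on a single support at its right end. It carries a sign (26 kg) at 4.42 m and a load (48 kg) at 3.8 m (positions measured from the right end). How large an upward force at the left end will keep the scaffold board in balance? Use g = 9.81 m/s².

Choose the right end as the axis so the unknown pivot reaction has zero arm there.
Beam weight: 34 × 9.81 = 333.5 N down at 2.4 m → arm 2.4 m, τ = 333.5 × 2.4 = 800.4 N·m counterclockwise.
Sign: 26 × 9.81 = 255.1 N down at 4.42 m → arm 4.42 m, τ = 255.1 × 4.42 = 1128 N·m counterclockwise.
Load: 48 × 9.81 = 470.9 N down at 3.8 m → arm 3.8 m, τ = 470.9 × 3.8 = 1789 N·m counterclockwise.
Net moment of the loads = 3717 N·m counterclockwise.
The upward force F acts at the left end, arm 4.8 m, giving F × 4.8 clockwise.
Balancing moments: F × 4.8 = 3717, giving F = 3717 / 4.8 = 774 N.

F ≈ 774 N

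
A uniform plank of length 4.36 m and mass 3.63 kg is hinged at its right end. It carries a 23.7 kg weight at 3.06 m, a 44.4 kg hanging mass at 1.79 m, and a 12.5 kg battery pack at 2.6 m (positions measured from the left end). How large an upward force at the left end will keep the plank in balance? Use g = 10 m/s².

About the right end:
Beam weight: 3.63 × 10 = 36.3 N down at 2.18 m → arm 2.18 m, τ = 36.3 × 2.18 = 79.13 N·m counterclockwise.
Weight: 23.7 × 10 = 237 N down at 3.06 m → arm 1.3 m, τ = 237 × 1.3 = 308.1 N·m counterclockwise.
Hanging mass: 44.4 × 10 = 444 N down at 1.79 m → arm 2.57 m, τ = 444 × 2.57 = 1141 N·m counterclockwise.
Battery pack: 12.5 × 10 = 125 N down at 2.6 m → arm 1.76 m, τ = 125 × 1.76 = 220 N·m counterclockwise.
Net moment of the loads = 1748 N·m counterclockwise.
The upward force F acts at the left end, arm 4.36 m, giving F × 4.36 clockwise.
For rotational equilibrium, F × 4.36 = 1748, so F = 1748 / 4.36 = 401 N.

F ≈ 401 N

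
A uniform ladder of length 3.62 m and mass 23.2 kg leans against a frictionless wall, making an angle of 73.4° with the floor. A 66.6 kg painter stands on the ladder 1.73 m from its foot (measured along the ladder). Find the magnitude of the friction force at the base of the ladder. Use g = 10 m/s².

f ≈ 129 N

Choose the foot of the ladder as the axis so the floor normal and friction both act there and drop out.
Ladder weight 23.2×10 = 232 N acts at 1.81 m along the ladder; its horizontal arm is 1.81·cos73.4° = 0.5171 m → τ = 120 N·m clockwise.
Painter: 66.6×10 = 666 N at 1.73 m → arm 0.4942 m → τ = 329.1 N·m clockwise.
Wall normal N acts horizontally at the top; its moment arm is the height L sinθ = 3.62·sin73.4° = 3.469 m, counterclockwise.
Balancing moments: N × 3.469 = 449.1, giving N = 129 N.
ΣFx = 0: friction at the foot balances the wall's push, so f = N_wall = 129 N.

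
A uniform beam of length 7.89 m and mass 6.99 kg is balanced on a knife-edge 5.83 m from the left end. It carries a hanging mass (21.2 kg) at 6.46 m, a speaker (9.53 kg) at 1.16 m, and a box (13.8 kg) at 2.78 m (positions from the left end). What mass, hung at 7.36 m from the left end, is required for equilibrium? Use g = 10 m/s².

m ≈ 56.5 kg

Taking torques about the knife-edge (at 5.83 m from the left end):
Beam weight: 6.99 × 10 = 69.9 N down at 3.945 m → arm 1.885 m, τ = 69.9 × 1.885 = 131.8 N·m counterclockwise.
Hanging mass: 21.2 × 10 = 212 N down at 6.46 m → arm 0.63 m, τ = 212 × 0.63 = 133.6 N·m clockwise.
Speaker: 9.53 × 10 = 95.3 N down at 1.16 m → arm 4.67 m, τ = 95.3 × 4.67 = 445.1 N·m counterclockwise.
Box: 13.8 × 10 = 138 N down at 2.78 m → arm 3.05 m, τ = 138 × 3.05 = 420.9 N·m counterclockwise.
Net moment of known loads = 864.2 N·m counterclockwise.
An unknown mass m at 7.36 m has arm 1.53 m; its moment is m·g·1.53 clockwise.
Setting net torque to zero: m × 10 × 1.53 = 864.2 → m = 864.2 / (10 × 1.53) = 56.5 kg.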